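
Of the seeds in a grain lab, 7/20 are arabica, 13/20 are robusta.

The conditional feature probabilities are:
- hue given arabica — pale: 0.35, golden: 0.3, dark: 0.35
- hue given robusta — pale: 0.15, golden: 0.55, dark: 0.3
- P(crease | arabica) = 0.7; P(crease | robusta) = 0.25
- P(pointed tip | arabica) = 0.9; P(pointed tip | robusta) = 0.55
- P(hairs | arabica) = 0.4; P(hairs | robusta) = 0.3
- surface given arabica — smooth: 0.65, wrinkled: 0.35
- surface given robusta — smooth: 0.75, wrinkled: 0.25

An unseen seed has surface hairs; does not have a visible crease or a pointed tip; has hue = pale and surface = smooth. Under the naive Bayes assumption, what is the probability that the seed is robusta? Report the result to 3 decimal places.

arabica: 0.35 × 0.35 × (1−0.7) × (1−0.9) × 0.4 × 0.65 = 0.0009555
robusta: 0.65 × 0.15 × (1−0.25) × (1−0.55) × 0.3 × 0.75 = 0.00740390625
P(robusta | x) = 0.00740390625 / 0.00835940625 ≈ 0.886

0.886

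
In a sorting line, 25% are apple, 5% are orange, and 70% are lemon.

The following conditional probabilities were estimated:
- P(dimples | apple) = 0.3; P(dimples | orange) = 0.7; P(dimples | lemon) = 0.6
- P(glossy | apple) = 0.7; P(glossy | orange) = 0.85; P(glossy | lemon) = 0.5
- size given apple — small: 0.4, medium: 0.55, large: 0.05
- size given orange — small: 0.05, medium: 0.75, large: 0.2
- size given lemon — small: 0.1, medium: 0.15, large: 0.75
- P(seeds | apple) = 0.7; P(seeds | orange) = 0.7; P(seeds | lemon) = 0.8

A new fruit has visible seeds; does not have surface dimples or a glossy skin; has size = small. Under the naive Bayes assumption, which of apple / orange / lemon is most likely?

apple: 0.25 × (1−0.3) × (1−0.7) × 0.4 × 0.7 = 0.0147
orange: 0.05 × (1−0.7) × (1−0.85) × 0.05 × 0.7 = 0.00007875
lemon: 0.7 × (1−0.6) × (1−0.5) × 0.1 × 0.8 = 0.0112
Highest score → apple.

apple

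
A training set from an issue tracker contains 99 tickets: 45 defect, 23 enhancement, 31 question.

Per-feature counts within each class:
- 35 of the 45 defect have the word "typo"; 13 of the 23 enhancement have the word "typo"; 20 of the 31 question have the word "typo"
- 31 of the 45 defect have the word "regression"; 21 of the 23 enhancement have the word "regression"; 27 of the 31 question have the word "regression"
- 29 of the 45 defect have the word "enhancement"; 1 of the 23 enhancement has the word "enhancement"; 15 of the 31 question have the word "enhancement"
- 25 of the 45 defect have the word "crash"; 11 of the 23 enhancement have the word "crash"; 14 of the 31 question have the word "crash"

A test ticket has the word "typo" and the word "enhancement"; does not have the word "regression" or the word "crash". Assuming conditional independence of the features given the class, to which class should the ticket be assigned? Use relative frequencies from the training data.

defect

defect: (45/99) × (35/45) × (14/45) × (29/45) × (20/45) ≈ 0.031503
enhancement: (23/99) × (13/23) × (2/23) × (1/23) × (12/23) ≈ 0.000259022
question: (31/99) × (20/31) × (4/31) × (15/31) × (17/31) ≈ 0.00691687
Highest score → defect.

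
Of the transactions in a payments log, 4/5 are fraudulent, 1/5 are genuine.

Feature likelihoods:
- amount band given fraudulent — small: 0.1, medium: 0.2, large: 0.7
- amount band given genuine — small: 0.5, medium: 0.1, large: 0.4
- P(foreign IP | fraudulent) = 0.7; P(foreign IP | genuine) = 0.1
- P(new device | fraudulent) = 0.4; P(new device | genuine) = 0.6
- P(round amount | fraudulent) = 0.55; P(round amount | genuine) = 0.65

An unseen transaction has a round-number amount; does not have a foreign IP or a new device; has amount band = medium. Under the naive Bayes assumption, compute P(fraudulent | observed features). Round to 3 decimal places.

0.772

fraudulent: 0.8 × 0.2 × (1−0.7) × (1−0.4) × 0.55 = 0.01584
genuine: 0.2 × 0.1 × (1−0.1) × (1−0.6) × 0.65 = 0.00468
P(fraudulent | x) = 0.01584 / 0.02052 ≈ 0.772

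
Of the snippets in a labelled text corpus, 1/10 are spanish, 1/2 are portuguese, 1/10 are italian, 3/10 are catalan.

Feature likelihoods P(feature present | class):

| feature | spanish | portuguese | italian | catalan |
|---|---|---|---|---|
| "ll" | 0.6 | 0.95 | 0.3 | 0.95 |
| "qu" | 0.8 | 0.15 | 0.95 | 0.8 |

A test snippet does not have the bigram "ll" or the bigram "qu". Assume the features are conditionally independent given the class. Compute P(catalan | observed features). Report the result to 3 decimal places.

spanish: 0.1 × (1−0.6) × (1−0.8) = 0.008
portuguese: 0.5 × (1−0.95) × (1−0.15) = 0.02125
italian: 0.1 × (1−0.3) × (1−0.95) = 0.0035
catalan: 0.3 × (1−0.95) × (1−0.8) = 0.003
P(catalan | x) = 0.003 / 0.03575 ≈ 0.084

0.084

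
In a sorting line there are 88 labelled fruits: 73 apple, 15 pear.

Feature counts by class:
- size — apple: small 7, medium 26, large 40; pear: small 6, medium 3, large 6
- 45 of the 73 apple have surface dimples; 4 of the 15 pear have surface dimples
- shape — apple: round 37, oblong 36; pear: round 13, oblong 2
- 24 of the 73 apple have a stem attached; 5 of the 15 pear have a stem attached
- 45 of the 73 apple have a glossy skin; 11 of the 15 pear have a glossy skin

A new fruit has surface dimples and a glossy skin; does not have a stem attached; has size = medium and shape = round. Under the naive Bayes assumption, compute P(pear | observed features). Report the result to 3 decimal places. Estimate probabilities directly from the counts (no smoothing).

apple: (73/88) × (26/73) × (45/73) × (37/73) × (49/73) × (45/73) ≈ 0.0381964
pear: (15/88) × (3/15) × (4/15) × (13/15) × (10/15) × (11/15) ≈ 0.00385185
P(pear | x) = 0.00385185 / 0.04204825 ≈ 0.092

0.092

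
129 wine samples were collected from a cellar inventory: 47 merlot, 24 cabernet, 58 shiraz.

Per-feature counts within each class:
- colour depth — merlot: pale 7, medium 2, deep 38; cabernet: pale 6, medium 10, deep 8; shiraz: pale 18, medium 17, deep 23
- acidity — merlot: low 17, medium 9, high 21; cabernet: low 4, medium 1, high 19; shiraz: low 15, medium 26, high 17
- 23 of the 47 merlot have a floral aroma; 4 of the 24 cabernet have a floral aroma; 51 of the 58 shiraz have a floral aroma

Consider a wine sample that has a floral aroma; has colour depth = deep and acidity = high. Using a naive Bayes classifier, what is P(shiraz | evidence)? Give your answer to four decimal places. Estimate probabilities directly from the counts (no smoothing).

merlot: (47/129) × (38/47) × (21/47) × (23/47) ≈ 0.0644088
cabernet: (24/129) × (8/24) × (19/24) × (4/24) ≈ 0.0081826
shiraz: (58/129) × (23/58) × (17/58) × (51/58) ≈ 0.0459517
P(shiraz | x) = 0.0459517 / 0.1185431 ≈ 0.3876

0.3876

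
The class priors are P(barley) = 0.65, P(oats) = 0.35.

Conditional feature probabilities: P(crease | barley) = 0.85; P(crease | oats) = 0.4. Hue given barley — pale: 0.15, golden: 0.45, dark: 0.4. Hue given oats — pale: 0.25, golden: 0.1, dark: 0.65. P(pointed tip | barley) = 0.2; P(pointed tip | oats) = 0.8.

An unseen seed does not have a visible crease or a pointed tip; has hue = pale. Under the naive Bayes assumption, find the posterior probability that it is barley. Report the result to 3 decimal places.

0.527

barley: 0.65 × (1−0.85) × 0.15 × (1−0.2) = 0.0117
oats: 0.35 × (1−0.4) × 0.25 × (1−0.8) = 0.0105
P(barley | x) = 0.0117 / 0.0222 ≈ 0.527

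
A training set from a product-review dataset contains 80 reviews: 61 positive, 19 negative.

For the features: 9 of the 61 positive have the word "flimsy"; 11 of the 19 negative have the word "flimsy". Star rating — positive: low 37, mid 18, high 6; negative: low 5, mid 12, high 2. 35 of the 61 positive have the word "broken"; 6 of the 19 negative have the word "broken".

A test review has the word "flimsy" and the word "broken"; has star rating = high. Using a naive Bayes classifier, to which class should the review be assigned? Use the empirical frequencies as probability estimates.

positive

positive: (61/80) × (9/61) × (6/61) × (35/61) ≈ 0.0063491
negative: (19/80) × (11/19) × (2/19) × (6/19) ≈ 0.00457064
Highest score → positive.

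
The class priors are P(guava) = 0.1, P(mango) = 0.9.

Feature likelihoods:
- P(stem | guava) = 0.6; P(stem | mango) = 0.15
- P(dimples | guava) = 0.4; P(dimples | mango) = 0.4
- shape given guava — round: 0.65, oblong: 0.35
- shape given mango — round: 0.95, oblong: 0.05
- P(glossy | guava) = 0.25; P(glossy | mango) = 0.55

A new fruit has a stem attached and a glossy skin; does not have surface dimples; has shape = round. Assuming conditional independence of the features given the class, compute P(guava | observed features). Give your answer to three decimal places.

0.121

guava: 0.1 × 0.6 × (1−0.4) × 0.65 × 0.25 = 0.00585
mango: 0.9 × 0.15 × (1−0.4) × 0.95 × 0.55 = 0.0423225
P(guava | x) = 0.00585 / 0.0481725 ≈ 0.121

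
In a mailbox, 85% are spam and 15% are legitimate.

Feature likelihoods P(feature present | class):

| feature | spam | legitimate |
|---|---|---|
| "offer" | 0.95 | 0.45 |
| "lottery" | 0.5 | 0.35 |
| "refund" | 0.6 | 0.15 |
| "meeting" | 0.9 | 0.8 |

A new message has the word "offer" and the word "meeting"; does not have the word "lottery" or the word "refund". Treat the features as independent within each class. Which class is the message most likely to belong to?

spam

spam: 0.85 × 0.95 × (1−0.5) × (1−0.6) × 0.9 = 0.14535
legitimate: 0.15 × 0.45 × (1−0.35) × (1−0.15) × 0.8 = 0.029835
Highest score → spam.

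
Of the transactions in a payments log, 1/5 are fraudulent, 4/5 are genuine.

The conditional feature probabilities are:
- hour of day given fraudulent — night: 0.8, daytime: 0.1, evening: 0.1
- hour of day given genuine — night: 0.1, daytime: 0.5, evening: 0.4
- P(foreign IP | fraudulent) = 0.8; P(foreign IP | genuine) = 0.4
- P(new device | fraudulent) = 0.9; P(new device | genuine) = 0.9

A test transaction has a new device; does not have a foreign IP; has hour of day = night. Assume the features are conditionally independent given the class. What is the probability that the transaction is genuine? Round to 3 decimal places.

0.600

fraudulent: 0.2 × 0.8 × (1−0.8) × 0.9 = 0.0288
genuine: 0.8 × 0.1 × (1−0.4) × 0.9 = 0.0432
P(genuine | x) = 0.0432 / 0.072 ≈ 0.600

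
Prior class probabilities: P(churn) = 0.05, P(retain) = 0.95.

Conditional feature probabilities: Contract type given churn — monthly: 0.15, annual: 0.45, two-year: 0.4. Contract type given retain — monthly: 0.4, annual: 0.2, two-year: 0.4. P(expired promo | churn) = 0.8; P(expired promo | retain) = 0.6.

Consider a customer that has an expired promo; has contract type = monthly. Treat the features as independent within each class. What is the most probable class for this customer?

churn: 0.05 × 0.15 × 0.8 = 0.006
retain: 0.95 × 0.4 × 0.6 = 0.228
Highest score → retain.

retain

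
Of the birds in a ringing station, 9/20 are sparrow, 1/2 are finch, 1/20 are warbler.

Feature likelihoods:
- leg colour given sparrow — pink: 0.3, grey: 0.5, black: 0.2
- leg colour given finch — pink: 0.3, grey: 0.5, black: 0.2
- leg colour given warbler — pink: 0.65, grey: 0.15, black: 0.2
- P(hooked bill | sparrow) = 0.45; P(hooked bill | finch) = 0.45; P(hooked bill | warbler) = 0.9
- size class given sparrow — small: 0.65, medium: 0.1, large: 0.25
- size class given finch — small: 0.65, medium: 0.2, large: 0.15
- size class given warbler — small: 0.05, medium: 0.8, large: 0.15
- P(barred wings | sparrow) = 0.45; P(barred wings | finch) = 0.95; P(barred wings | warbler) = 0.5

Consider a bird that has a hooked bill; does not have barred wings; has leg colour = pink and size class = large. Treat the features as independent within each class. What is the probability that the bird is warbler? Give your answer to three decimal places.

0.198

sparrow: 0.45 × 0.3 × 0.45 × 0.25 × (1−0.45) = 0.008353125
finch: 0.5 × 0.3 × 0.45 × 0.15 × (1−0.95) = 0.00050625
warbler: 0.05 × 0.65 × 0.9 × 0.15 × (1−0.5) = 0.00219375
P(warbler | x) = 0.00219375 / 0.011053125 ≈ 0.198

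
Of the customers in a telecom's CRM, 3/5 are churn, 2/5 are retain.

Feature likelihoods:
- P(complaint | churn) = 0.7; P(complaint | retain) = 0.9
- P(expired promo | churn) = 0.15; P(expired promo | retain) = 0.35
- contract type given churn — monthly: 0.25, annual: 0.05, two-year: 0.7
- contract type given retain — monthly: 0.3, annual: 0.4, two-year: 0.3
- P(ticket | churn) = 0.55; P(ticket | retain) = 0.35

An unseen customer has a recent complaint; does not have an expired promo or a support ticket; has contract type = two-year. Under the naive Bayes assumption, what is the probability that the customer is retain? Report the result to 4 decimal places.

churn: 0.6 × 0.7 × (1−0.15) × 0.7 × (1−0.55) = 0.112455
retain: 0.4 × 0.9 × (1−0.35) × 0.3 × (1−0.35) = 0.04563
P(retain | x) = 0.04563 / 0.158085 ≈ 0.2886

0.2886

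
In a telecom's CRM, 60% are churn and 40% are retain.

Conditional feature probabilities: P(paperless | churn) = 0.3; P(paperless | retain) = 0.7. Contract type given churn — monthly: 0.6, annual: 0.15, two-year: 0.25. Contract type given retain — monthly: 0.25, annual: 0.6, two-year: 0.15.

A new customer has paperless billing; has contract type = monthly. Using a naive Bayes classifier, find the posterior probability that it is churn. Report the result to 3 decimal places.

churn: 0.6 × 0.3 × 0.6 = 0.108
retain: 0.4 × 0.7 × 0.25 = 0.07
P(churn | x) = 0.108 / 0.178 ≈ 0.607

0.607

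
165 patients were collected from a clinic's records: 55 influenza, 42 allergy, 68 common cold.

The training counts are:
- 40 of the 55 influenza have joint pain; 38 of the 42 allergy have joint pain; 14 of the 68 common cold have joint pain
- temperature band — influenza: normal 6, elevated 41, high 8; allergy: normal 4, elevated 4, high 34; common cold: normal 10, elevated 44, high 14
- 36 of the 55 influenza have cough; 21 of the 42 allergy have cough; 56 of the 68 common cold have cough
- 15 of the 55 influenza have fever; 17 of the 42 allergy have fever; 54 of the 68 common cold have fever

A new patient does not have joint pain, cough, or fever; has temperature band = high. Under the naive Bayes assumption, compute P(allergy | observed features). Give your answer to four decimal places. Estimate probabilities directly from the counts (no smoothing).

0.5030

influenza: (55/165) × (15/55) × (8/55) × (19/55) × (40/55) ≈ 0.00332218
allergy: (42/165) × (4/42) × (34/42) × (21/42) × (25/42) ≈ 0.00584072
common cold: (68/165) × (54/68) × (14/68) × (12/68) × (14/68) ≈ 0.00244805
P(allergy | x) = 0.00584072 / 0.01161095 ≈ 0.5030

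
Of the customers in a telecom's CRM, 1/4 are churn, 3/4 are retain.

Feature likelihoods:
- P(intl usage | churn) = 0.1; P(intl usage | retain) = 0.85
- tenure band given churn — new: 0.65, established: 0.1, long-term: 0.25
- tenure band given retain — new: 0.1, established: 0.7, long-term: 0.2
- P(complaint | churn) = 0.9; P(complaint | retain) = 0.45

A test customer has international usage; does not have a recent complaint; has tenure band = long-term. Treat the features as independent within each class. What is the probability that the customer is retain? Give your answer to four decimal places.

churn: 0.25 × 0.1 × 0.25 × (1−0.9) = 0.000625
retain: 0.75 × 0.85 × 0.2 × (1−0.45) = 0.070125
P(retain | x) = 0.070125 / 0.07075 ≈ 0.9912

0.9912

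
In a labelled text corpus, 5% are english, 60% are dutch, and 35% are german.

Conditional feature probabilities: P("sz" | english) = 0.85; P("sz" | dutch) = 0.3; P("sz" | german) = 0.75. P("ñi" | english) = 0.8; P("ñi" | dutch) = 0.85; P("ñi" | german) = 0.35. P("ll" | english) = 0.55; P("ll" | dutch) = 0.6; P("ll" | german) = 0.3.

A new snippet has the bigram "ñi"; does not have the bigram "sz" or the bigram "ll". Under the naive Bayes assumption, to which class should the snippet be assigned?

dutch

english: 0.05 × (1−0.85) × 0.8 × (1−0.55) = 0.0027
dutch: 0.6 × (1−0.3) × 0.85 × (1−0.6) = 0.1428
german: 0.35 × (1−0.75) × 0.35 × (1−0.3) = 0.0214375
Highest score → dutch.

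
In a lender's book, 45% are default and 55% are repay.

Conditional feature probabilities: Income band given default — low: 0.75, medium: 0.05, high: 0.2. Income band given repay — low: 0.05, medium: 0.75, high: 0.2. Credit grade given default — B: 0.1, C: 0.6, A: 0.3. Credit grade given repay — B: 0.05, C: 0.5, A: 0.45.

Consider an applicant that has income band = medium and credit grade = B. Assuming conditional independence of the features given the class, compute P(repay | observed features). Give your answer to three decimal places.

default: 0.45 × 0.05 × 0.1 = 0.00225
repay: 0.55 × 0.75 × 0.05 = 0.020625
P(repay | x) = 0.020625 / 0.022875 ≈ 0.902

0.902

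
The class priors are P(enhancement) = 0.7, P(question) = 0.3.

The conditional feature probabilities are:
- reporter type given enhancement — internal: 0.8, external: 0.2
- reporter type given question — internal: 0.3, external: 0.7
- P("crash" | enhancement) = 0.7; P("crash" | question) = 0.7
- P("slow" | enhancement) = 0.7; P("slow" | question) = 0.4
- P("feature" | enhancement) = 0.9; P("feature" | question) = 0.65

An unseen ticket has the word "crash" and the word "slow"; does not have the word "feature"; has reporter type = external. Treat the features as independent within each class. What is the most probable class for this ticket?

question

enhancement: 0.7 × 0.2 × 0.7 × 0.7 × (1−0.9) = 0.00686
question: 0.3 × 0.7 × 0.7 × 0.4 × (1−0.65) = 0.02058
Highest score → question.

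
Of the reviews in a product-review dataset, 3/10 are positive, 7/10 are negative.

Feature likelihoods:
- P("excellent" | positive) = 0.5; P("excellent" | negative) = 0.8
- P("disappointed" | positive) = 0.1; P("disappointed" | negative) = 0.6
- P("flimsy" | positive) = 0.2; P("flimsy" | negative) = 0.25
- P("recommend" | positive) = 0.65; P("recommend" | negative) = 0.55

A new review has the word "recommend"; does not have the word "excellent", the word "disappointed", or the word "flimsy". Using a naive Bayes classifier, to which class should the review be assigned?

positive: 0.3 × (1−0.5) × (1−0.1) × (1−0.2) × 0.65 = 0.0702
negative: 0.7 × (1−0.8) × (1−0.6) × (1−0.25) × 0.55 = 0.0231
Highest score → positive.

positive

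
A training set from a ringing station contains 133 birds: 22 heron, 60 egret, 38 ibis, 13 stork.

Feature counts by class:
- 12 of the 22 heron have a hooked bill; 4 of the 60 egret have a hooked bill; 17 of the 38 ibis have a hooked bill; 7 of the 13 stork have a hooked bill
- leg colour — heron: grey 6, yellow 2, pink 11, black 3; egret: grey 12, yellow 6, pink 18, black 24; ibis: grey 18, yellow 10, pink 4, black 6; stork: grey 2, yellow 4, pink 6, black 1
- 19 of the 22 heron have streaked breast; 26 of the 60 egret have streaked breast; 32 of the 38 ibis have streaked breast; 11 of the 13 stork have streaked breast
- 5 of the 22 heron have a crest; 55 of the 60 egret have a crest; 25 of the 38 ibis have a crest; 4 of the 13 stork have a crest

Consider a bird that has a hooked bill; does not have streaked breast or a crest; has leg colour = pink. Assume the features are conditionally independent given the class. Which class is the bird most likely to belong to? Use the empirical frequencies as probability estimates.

heron

heron: (22/133) × (12/22) × (11/22) × (3/22) × (17/22) ≈ 0.00475362
egret: (60/133) × (4/60) × (18/60) × (34/60) × (5/60) ≈ 0.000426065
ibis: (38/133) × (17/38) × (4/38) × (6/38) × (13/38) ≈ 0.000726777
stork: (13/133) × (7/13) × (6/13) × (2/13) × (9/13) ≈ 0.00258726
Highest score → heron.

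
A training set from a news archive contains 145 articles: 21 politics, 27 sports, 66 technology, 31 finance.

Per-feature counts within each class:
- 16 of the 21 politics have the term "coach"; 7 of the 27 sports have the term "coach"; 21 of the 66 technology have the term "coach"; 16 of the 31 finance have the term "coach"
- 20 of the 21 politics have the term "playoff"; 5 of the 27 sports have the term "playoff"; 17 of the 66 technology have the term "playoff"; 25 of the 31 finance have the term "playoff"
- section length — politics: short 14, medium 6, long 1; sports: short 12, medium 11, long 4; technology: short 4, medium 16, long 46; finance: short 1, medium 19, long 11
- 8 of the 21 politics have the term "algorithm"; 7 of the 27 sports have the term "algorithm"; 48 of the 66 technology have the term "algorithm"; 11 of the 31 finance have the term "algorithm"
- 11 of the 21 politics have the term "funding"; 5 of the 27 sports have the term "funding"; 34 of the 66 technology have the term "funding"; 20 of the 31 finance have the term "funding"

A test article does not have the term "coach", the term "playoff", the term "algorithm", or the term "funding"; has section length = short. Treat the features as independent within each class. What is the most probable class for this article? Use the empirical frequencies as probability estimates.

sports

politics: (21/145) × (5/21) × (1/21) × (14/21) × (13/21) × (10/21) ≈ 0.000322698
sports: (27/145) × (20/27) × (22/27) × (12/27) × (20/27) × (22/27) ≈ 0.0301483
technology: (66/145) × (45/66) × (49/66) × (4/66) × (18/66) × (32/66) ≈ 0.00184649
finance: (31/145) × (15/31) × (6/31) × (1/31) × (20/31) × (11/31) ≈ 0.00014786
Highest score → sports.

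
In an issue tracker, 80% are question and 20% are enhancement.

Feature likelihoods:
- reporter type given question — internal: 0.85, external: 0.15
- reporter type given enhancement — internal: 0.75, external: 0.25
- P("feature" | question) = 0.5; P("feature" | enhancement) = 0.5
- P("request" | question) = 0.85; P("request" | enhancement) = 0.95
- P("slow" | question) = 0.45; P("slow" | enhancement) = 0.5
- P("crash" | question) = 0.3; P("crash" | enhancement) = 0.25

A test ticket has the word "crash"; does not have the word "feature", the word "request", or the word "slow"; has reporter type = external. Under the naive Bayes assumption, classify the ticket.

question

question: 0.8 × 0.15 × (1−0.5) × (1−0.85) × (1−0.45) × 0.3 = 0.001485
enhancement: 0.2 × 0.25 × (1−0.5) × (1−0.95) × (1−0.5) × 0.25 = 0.00015625
Highest score → question.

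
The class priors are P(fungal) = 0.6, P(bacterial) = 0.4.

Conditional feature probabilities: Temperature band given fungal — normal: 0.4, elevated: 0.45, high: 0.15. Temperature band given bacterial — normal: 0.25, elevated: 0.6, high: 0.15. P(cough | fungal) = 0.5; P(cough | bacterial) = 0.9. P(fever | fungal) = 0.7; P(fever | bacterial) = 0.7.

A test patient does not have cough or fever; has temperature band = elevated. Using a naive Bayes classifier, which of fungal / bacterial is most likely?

fungal: 0.6 × 0.45 × (1−0.5) × (1−0.7) = 0.0405
bacterial: 0.4 × 0.6 × (1−0.9) × (1−0.7) = 0.0072
Highest score → fungal.

fungal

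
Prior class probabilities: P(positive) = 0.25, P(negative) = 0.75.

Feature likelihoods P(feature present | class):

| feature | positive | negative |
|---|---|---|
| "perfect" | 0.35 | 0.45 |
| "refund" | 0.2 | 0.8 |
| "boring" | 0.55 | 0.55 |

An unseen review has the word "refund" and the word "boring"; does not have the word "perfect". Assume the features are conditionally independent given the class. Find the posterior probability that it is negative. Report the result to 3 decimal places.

positive: 0.25 × (1−0.35) × 0.2 × 0.55 = 0.017875
negative: 0.75 × (1−0.45) × 0.8 × 0.55 = 0.1815
P(negative | x) = 0.1815 / 0.199375 ≈ 0.910

0.910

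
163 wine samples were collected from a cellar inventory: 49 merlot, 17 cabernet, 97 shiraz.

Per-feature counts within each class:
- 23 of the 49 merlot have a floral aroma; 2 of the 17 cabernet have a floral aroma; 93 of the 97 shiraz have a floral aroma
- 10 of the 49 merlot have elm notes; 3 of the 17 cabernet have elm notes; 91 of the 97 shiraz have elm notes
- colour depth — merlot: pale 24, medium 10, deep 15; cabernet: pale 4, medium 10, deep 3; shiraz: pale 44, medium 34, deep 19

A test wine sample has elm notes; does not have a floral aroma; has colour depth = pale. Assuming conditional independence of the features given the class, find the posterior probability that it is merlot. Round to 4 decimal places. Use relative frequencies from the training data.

merlot: (49/163) × (26/49) × (10/49) × (24/49) ≈ 0.0159443
cabernet: (17/163) × (15/17) × (3/17) × (4/17) ≈ 0.00382109
shiraz: (97/163) × (4/97) × (91/97) × (44/97) ≈ 0.0104429
P(merlot | x) = 0.0159443 / 0.03020829 ≈ 0.5278

0.5278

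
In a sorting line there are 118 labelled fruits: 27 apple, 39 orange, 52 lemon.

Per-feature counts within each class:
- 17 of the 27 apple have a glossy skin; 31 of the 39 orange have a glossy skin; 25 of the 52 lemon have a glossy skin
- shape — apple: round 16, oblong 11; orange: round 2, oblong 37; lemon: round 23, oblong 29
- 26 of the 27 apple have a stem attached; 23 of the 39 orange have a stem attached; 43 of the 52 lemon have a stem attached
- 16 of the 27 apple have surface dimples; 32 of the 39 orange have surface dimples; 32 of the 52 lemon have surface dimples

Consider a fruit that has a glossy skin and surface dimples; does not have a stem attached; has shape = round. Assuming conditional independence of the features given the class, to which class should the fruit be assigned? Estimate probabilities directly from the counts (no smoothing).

lemon

apple: (27/118) × (17/27) × (16/27) × (1/27) × (16/27) ≈ 0.00187377
orange: (39/118) × (31/39) × (2/39) × (16/39) × (32/39) ≈ 0.00453509
lemon: (52/118) × (25/52) × (23/52) × (9/52) × (32/52) ≈ 0.00998087
Highest score → lemon.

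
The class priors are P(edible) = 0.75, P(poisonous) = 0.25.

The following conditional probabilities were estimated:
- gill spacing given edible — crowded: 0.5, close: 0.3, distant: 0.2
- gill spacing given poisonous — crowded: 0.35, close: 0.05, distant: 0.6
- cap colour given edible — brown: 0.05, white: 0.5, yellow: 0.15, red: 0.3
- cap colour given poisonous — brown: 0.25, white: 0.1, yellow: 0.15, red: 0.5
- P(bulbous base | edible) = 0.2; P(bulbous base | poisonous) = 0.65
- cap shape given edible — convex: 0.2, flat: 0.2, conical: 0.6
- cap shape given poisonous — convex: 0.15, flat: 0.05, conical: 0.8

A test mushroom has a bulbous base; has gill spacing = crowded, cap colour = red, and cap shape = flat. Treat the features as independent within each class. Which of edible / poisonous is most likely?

edible

edible: 0.75 × 0.5 × 0.3 × 0.2 × 0.2 = 0.0045
poisonous: 0.25 × 0.35 × 0.5 × 0.65 × 0.05 = 0.001421875
Highest score → edible.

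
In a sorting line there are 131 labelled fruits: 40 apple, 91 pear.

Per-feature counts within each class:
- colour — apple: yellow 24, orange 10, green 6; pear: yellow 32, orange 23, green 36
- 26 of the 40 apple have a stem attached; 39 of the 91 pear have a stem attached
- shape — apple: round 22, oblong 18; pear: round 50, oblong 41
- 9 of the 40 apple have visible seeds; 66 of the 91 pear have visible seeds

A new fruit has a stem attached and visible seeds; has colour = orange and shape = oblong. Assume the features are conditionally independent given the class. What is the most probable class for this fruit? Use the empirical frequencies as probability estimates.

apple: (40/131) × (10/40) × (26/40) × (18/40) × (9/40) ≈ 0.00502385
pear: (91/131) × (23/91) × (39/91) × (41/91) × (66/91) ≈ 0.0245881
Highest score → pear.

pear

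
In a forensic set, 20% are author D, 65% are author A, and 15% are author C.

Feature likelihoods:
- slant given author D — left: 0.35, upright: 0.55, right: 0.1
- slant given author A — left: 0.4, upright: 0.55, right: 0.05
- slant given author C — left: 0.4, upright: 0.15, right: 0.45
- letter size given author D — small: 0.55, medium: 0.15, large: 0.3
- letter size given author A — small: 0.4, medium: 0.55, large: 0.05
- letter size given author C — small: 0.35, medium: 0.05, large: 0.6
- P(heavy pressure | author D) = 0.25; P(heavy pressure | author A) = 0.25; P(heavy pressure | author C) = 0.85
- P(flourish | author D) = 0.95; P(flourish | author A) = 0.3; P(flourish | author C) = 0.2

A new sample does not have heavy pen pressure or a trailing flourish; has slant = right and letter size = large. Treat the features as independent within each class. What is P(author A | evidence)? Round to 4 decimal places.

author D: 0.2 × 0.1 × 0.3 × (1−0.25) × (1−0.95) = 0.000225
author A: 0.65 × 0.05 × 0.05 × (1−0.25) × (1−0.3) = 0.000853125
author C: 0.15 × 0.45 × 0.6 × (1−0.85) × (1−0.2) = 0.00486
P(author A | x) = 0.000853125 / 0.005938125 ≈ 0.1437

0.1437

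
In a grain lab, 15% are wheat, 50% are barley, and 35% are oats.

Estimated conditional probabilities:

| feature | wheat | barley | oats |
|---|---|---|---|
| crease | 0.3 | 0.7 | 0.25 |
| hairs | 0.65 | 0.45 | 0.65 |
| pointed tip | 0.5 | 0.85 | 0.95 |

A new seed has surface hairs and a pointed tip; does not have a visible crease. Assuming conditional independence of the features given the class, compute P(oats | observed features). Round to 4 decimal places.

wheat: 0.15 × (1−0.3) × 0.65 × 0.5 = 0.034125
barley: 0.5 × (1−0.7) × 0.45 × 0.85 = 0.057375
oats: 0.35 × (1−0.25) × 0.65 × 0.95 = 0.16209375
P(oats | x) = 0.16209375 / 0.25359375 ≈ 0.6392

0.6392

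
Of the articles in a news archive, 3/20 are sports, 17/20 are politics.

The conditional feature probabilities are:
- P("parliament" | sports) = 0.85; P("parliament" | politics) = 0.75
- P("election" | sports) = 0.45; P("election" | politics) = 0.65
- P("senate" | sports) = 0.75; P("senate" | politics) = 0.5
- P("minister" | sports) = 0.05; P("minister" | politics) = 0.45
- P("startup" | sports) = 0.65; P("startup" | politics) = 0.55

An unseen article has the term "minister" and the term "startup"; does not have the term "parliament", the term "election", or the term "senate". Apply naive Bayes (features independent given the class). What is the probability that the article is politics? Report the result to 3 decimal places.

sports: 0.15 × (1−0.85) × (1−0.45) × (1−0.75) × 0.05 × 0.65 = 0.000100546875
politics: 0.85 × (1−0.75) × (1−0.65) × (1−0.5) × 0.45 × 0.55 = 0.00920390625
P(politics | x) = 0.00920390625 / 0.009304453125 ≈ 0.989

0.989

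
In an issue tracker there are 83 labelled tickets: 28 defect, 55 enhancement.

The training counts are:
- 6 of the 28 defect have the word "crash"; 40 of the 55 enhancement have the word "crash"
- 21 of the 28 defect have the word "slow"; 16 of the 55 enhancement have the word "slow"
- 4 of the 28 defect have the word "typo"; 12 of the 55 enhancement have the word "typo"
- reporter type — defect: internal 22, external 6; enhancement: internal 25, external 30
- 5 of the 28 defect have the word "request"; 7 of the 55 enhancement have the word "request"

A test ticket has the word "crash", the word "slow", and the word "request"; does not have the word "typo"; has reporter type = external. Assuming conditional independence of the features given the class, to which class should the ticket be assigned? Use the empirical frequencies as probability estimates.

enhancement

defect: (28/83) × (6/28) × (21/28) × (24/28) × (6/28) × (5/28) ≈ 0.00177825
enhancement: (55/83) × (40/55) × (16/55) × (43/55) × (30/55) × (7/55) ≈ 0.0076092
Highest score → enhancement.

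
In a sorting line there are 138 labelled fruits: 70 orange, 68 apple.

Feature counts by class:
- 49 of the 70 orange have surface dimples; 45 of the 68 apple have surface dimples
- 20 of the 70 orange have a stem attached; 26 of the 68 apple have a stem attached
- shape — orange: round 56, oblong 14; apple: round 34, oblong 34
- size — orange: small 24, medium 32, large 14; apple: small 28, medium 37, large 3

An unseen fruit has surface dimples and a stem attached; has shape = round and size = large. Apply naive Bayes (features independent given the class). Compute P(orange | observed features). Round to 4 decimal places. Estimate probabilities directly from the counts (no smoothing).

0.8551

orange: (70/138) × (49/70) × (20/70) × (56/70) × (14/70) ≈ 0.0162319
apple: (68/138) × (45/68) × (26/68) × (34/68) × (3/68) ≈ 0.0027503
P(orange | x) = 0.0162319 / 0.0189822 ≈ 0.8551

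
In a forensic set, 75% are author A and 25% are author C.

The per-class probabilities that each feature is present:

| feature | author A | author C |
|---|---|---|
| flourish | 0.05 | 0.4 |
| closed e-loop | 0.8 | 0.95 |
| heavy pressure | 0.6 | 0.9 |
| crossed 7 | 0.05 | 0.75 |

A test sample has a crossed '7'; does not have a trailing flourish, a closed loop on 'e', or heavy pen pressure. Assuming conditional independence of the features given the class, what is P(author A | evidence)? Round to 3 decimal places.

author A: 0.75 × (1−0.05) × (1−0.8) × (1−0.6) × 0.05 = 0.00285
author C: 0.25 × (1−0.4) × (1−0.95) × (1−0.9) × 0.75 = 0.0005625
P(author A | x) = 0.00285 / 0.0034125 ≈ 0.835

0.835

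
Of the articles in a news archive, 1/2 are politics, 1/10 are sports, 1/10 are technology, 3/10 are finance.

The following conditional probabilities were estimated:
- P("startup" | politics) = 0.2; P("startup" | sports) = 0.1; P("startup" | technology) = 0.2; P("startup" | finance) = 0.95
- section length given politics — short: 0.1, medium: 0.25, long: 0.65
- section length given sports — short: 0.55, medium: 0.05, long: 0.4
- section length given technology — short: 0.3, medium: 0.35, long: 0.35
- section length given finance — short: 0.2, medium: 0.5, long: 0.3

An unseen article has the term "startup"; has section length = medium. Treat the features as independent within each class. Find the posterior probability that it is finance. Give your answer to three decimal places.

politics: 0.5 × 0.2 × 0.25 = 0.025
sports: 0.1 × 0.1 × 0.05 = 0.0005
technology: 0.1 × 0.2 × 0.35 = 0.007
finance: 0.3 × 0.95 × 0.5 = 0.1425
P(finance | x) = 0.1425 / 0.175 ≈ 0.814

0.814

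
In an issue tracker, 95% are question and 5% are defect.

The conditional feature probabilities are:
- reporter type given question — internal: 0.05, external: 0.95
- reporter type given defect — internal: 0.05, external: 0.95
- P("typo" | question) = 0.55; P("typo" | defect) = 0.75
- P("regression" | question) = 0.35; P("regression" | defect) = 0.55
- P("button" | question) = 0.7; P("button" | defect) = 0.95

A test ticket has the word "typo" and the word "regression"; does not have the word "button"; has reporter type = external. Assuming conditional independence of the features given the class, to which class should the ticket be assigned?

question: 0.95 × 0.95 × 0.55 × 0.35 × (1−0.7) = 0.052119375
defect: 0.05 × 0.95 × 0.75 × 0.55 × (1−0.95) = 0.0009796875
Highest score → question.

question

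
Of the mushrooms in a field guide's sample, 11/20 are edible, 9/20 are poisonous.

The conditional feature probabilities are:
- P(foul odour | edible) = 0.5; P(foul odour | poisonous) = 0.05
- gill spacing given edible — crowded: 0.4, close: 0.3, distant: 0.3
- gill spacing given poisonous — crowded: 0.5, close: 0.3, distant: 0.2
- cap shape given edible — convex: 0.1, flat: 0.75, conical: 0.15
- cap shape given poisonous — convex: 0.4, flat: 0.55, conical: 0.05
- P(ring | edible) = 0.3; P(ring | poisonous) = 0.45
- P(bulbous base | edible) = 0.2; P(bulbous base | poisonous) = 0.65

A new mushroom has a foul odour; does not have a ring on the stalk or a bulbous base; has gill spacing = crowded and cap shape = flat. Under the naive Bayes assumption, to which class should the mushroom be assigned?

edible: 0.55 × 0.5 × 0.4 × 0.75 × (1−0.3) × (1−0.2) = 0.0462
poisonous: 0.45 × 0.05 × 0.5 × 0.55 × (1−0.45) × (1−0.65) = 0.00119109375
Highest score → edible.

edible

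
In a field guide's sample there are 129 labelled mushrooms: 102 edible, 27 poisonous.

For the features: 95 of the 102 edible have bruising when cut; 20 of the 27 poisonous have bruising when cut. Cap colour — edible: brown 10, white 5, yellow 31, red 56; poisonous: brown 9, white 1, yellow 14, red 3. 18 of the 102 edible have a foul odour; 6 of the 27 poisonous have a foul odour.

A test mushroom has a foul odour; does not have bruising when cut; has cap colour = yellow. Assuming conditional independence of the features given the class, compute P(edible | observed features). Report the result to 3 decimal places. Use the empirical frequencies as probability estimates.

edible: (102/129) × (7/102) × (31/102) × (18/102) ≈ 0.00291033
poisonous: (27/129) × (7/27) × (14/27) × (6/27) ≈ 0.00625259
P(edible | x) = 0.00291033 / 0.00916292 ≈ 0.318

0.318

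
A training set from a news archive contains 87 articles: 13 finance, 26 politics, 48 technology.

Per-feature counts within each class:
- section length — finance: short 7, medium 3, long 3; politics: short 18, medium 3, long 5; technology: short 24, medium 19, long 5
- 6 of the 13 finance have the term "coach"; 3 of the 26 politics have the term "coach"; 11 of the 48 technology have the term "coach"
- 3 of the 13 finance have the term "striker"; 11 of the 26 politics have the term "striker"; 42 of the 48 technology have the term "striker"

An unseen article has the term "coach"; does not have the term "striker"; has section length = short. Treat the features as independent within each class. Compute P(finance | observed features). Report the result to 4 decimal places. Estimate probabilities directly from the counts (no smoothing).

0.5686

finance: (13/87) × (7/13) × (6/13) × (10/13) ≈ 0.0285656
politics: (26/87) × (18/26) × (3/26) × (15/26) ≈ 0.0137727
technology: (48/87) × (24/48) × (11/48) × (6/48) ≈ 0.0079023
P(finance | x) = 0.0285656 / 0.0502406 ≈ 0.5686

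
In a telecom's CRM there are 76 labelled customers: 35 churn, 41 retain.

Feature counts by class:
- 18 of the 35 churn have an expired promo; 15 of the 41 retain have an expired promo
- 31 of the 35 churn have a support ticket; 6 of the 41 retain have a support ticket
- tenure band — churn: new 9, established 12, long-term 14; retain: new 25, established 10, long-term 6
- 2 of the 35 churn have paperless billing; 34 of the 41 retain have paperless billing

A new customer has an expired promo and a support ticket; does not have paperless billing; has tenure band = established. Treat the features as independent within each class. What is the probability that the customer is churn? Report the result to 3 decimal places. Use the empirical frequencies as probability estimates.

churn: (35/76) × (18/35) × (31/35) × (12/35) × (33/35) ≈ 0.0678128
retain: (41/76) × (15/41) × (6/41) × (10/41) × (7/41) ≈ 0.00120275
P(churn | x) = 0.0678128 / 0.06901555 ≈ 0.983

0.983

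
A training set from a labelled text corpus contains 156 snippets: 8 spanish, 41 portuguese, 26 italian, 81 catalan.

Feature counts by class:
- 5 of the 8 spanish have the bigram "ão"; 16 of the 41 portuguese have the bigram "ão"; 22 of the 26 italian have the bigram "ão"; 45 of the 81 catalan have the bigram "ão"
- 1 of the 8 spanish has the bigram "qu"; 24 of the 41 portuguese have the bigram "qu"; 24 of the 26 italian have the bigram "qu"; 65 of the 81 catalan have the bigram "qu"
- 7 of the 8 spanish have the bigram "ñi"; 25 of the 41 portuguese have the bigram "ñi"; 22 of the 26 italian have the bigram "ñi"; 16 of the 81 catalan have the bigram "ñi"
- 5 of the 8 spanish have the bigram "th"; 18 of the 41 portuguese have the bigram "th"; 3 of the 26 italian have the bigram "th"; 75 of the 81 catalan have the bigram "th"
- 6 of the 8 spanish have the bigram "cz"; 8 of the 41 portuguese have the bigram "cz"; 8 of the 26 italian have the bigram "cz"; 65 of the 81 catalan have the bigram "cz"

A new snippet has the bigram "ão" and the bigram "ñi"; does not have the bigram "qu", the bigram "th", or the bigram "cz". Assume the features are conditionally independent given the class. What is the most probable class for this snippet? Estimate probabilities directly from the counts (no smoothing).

portuguese

spanish: (8/156) × (5/8) × (7/8) × (7/8) × (3/8) × (2/8) ≈ 0.00230056
portuguese: (41/156) × (16/41) × (17/41) × (25/41) × (23/41) × (33/41) ≈ 0.0117082
italian: (26/156) × (22/26) × (2/26) × (22/26) × (23/26) × (18/26) ≈ 0.00562157
catalan: (81/156) × (45/81) × (16/81) × (16/81) × (6/81) × (16/81) ≈ 0.000164687
Highest score → portuguese.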